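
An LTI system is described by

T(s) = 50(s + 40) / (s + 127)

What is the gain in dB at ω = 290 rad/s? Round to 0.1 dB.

At s = jω = j290:
zero (s+40): 40 + j290 → |·| = √(40²+290²) = √85700 ≈ 292.75, ∠ = arctan(290/40) ≈ 82.15°
pole (s+127): 127 + j290 → |·| = √(127²+290²) = √100229 ≈ 316.59, ∠ = arctan(290/127) ≈ 66.35°
|T| = 50 · 292.75 / 316.59 ≈ 46.235
Gain = 20 log₁₀(46.235) ≈ 33.30 dB

33.3 dB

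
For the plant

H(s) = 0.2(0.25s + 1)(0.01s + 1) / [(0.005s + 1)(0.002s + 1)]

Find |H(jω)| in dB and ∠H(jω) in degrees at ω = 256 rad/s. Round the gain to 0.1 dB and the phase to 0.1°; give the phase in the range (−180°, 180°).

25.7 dB, 78.7°

At ω = 256 rad/s:
zero (1 + j256·0.25) = 1 + j64 → |·| ≈ 64.008, ∠ ≈ 89.10°
zero (1 + j256·0.01) = 1 + j2.56 → |·| ≈ 2.7484, ∠ ≈ 68.66°
pole (1 + j256·0.005) = 1 + j1.28 → |·| ≈ 1.6243, ∠ ≈ 52.00°
pole (1 + j256·0.002) = 1 + j0.512 → |·| ≈ 1.1235, ∠ ≈ 27.11°
|H| = 0.2 · 64.008 · 2.7484 / (1.6243 · 1.1235) ≈ 19.28
Gain = 20 log₁₀(19.28) ≈ 25.70 dB
∠H = (89.10° + 68.66°) − (52.00° + 27.11°) = 78.65°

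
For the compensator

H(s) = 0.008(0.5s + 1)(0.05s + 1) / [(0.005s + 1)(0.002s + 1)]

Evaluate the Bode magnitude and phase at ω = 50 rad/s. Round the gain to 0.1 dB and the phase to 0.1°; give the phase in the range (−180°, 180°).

-5.7 dB, 136.2°

At ω = 50 rad/s:
zero (1 + j50·0.5) = 1 + j25 → |·| ≈ 25.02, ∠ ≈ 87.71°
zero (1 + j50·0.05) = 1 + j2.5 → |·| ≈ 2.6926, ∠ ≈ 68.20°
pole (1 + j50·0.005) = 1 + j0.25 → |·| ≈ 1.0308, ∠ ≈ 14.04°
pole (1 + j50·0.002) = 1 + j0.1 → |·| ≈ 1.005, ∠ ≈ 5.71°
|H| = 0.008 · 25.02 · 2.6926 / (1.0308 · 1.005) ≈ 0.52025
Gain = 20 log₁₀(0.52025) ≈ -5.68 dB
∠H = (87.71° + 68.20°) − (14.04° + 5.71°) = 136.16°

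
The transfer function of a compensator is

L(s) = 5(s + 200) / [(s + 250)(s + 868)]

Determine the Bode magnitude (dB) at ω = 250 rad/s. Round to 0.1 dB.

At s = jω = j250:
zero (s+200): 200 + j250 → |·| = √(200²+250²) = √102500 ≈ 320.16, ∠ = arctan(250/200) ≈ 51.34°
pole (s+250): 250 + j250 → |·| = √(250²+250²) = √125000 ≈ 353.55, ∠ = arctan(250/250) ≈ 45.00°
pole (s+868): 868 + j250 → |·| = √(868²+250²) = √815924 ≈ 903.29, ∠ = arctan(250/868) ≈ 16.07°
|L| = 5 · 320.16 / 3.1936e+05 ≈ 0.0050125
Gain = 20 log₁₀(0.0050125) ≈ -46.00 dB

-46.0 dB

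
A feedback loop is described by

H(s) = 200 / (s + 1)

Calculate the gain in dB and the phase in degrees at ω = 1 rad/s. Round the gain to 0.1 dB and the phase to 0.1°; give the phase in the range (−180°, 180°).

Substitute s = j1:
Numerator: 200 = 200 + j0
Denominator: (j1) + 1 = 1 + j1
|N| = √(200² + 0²) ≈ 200, ∠N ≈ 0.00°
|D| = √(1² + 1²) ≈ 1.4142, ∠D ≈ 45.00°
|H| = 200 / 1.4142 ≈ 141.42
Gain = 20 log₁₀(141.42) ≈ 43.01 dB
∠H = 0.00° − 45.00° = -45.00°

43.0 dB, -45.0°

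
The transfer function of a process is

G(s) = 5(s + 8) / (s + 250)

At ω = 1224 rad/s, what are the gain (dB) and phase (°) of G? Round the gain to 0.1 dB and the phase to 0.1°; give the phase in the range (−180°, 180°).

13.8 dB, 11.2°

At s = jω = j1224:
zero (s+8): 8 + j1224 → |·| = √(8²+1224²) = √1498240 ≈ 1224, ∠ = arctan(1224/8) ≈ 89.63°
pole (s+250): 250 + j1224 → |·| = √(250²+1224²) = √1560676 ≈ 1249.3, ∠ = arctan(1224/250) ≈ 78.46°
|G| = 5 · 1224 / 1249.3 ≈ 4.8987
Gain = 20 log₁₀(4.8987) ≈ 13.80 dB
∠G = 89.63° − 78.46° = 11.17°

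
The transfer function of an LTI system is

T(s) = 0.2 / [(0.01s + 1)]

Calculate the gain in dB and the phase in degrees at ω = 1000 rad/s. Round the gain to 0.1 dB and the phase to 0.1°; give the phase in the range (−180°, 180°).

At ω = 1000 rad/s:
pole (1 + j1000·0.01) = 1 + j10 → |·| ≈ 10.05, ∠ ≈ 84.29°
|T| = 0.2 · 1 / (10.05) ≈ 0.0199
Gain = 20 log₁₀(0.0199) ≈ -34.02 dB
∠T = (0°) − (84.29°) = -84.29°

-34.0 dB, -84.3°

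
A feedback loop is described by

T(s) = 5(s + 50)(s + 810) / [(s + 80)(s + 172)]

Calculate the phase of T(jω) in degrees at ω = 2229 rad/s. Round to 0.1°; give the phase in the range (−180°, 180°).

At s = jω = j2229:
zero (s+50): 50 + j2229 → |·| = √(50²+2229²) = √4970941 ≈ 2229.6, ∠ = arctan(2229/50) ≈ 88.71°
zero (s+810): 810 + j2229 → |·| = √(810²+2229²) = √5624541 ≈ 2371.6, ∠ = arctan(2229/810) ≈ 70.03°
pole (s+80): 80 + j2229 → |·| = √(80²+2229²) = √4974841 ≈ 2230.4, ∠ = arctan(2229/80) ≈ 87.94°
pole (s+172): 172 + j2229 → |·| = √(172²+2229²) = √4998025 ≈ 2235.6, ∠ = arctan(2229/172) ≈ 85.59°
∠T = 158.74° − 173.53° = -14.79°

-14.8°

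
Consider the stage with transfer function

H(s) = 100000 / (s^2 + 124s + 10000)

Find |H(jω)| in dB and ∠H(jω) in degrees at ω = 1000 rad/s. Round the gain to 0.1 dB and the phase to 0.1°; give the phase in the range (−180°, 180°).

-20.0 dB, -172.9°

At s = jω = j1000:
quadratic: (j1000)² + 124·j1000 + 10000 = -990000 + j124000 → |·| ≈ 9.9774e+05, ∠ ≈ 172.86°
|H| = 100000 / 9.9774e+05 ≈ 0.10023
Gain = 20 log₁₀(0.10023) ≈ -19.98 dB
∠H = 0.00° − 172.86° = -172.86°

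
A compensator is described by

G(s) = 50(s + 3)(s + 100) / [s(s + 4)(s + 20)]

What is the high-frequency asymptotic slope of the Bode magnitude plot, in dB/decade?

-20 dB/decade

Each pole contributes −20 dB/decade at high frequency; each zero contributes +20 dB/decade.
Net: 2 zero(s) − 3 pole(s) → -20 dB/decade.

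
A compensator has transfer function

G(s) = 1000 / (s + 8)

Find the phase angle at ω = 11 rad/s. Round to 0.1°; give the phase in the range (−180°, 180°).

Substitute s = j11:
Numerator: 1000 = 1000 + j0
Denominator: (j11) + 8 = 8 + j11
|N| = √(1000² + 0²) ≈ 1000, ∠N ≈ 0.00°
|D| = √(8² + 11²) ≈ 13.601, ∠D ≈ 53.97°
∠G = 0.00° − 53.97° = -53.97°

-54.0°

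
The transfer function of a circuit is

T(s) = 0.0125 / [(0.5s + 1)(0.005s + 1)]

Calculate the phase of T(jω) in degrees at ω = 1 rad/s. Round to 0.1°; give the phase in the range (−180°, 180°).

At ω = 1 rad/s:
pole (1 + j1·0.5) = 1 + j0.5 → |·| ≈ 1.118, ∠ ≈ 26.57°
pole (1 + j1·0.005) = 1 + j0.005 → |·| ≈ 1, ∠ ≈ 0.29°
∠T = (0°) − (26.57° + 0.29°) = -26.86°

-26.9°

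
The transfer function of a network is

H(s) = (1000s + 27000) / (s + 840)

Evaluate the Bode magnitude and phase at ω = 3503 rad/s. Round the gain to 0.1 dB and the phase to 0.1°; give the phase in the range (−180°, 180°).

59.8 dB, 13.0°

Substitute s = j3503:
Numerator: 1000(j3503) + 27000 = 27000 + j3503000
Denominator: (j3503) + 840 = 840 + j3503
|N| = √(27000² + 3503000²) ≈ 3.5031e+06, ∠N ≈ 89.56°
|D| = √(840² + 3503²) ≈ 3602.3, ∠D ≈ 76.52°
|H| = 3.5031e+06 / 3602.3 ≈ 972.46
Gain = 20 log₁₀(972.46) ≈ 59.76 dB
∠H = 89.56° − 76.52° = 13.04°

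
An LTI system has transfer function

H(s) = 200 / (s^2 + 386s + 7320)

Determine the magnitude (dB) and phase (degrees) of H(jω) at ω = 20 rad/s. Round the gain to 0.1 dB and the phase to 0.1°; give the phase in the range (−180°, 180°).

Substitute s = j20:
Numerator: 200 = 200 + j0
Denominator: (j20)^2 + 386(j20) + 7320 = 6920 + j7720
|N| = √(200² + 0²) ≈ 200, ∠N ≈ 0.00°
|D| = √(6920² + 7720²) ≈ 10367, ∠D ≈ 48.13°
|H| = 200 / 10367 ≈ 0.019292
Gain = 20 log₁₀(0.019292) ≈ -34.29 dB
∠H = 0.00° − 48.13° = -48.13°

-34.3 dB, -48.1°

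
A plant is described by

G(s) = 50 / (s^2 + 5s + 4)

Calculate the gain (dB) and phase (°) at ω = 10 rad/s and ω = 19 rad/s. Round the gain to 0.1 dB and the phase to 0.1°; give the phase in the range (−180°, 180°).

Substitute s = j10:
Numerator: 50 = 50 + j0
Denominator: (j10)^2 + 5(j10) + 4 = -96 + j50
|N| = √(50² + 0²) ≈ 50, ∠N ≈ 0.00°
|D| = √(96² + 50²) ≈ 108.24, ∠D ≈ 152.49°
|G| = 50 / 108.24 ≈ 0.46194
Gain = 20 log₁₀(0.46194) ≈ -6.71 dB
∠G = 0.00° − 152.49° = -152.49°

Substitute s = j19:
Numerator: 50 = 50 + j0
Denominator: (j19)^2 + 5(j19) + 4 = -357 + j95
|N| = √(50² + 0²) ≈ 50, ∠N ≈ 0.00°
|D| = √(357² + 95²) ≈ 369.42, ∠D ≈ 165.10°
|G| = 50 / 369.42 ≈ 0.13535
Gain = 20 log₁₀(0.13535) ≈ -17.37 dB
∠G = 0.00° − 165.10° = -165.10°

ω = 10: -6.7 dB, -152.5°; ω = 19: -17.4 dB, -165.1°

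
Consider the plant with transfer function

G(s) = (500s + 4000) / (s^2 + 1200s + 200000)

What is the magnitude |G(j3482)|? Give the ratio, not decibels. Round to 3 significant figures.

0.138

Substitute s = j3482:
Numerator: 500(j3482) + 4000 = 4000 + j1741000
Denominator: (j3482)^2 + 1200(j3482) + 200000 = -11924324 + j4178400
|N| = √(4000² + 1741000²) ≈ 1.741e+06, ∠N ≈ 89.87°
|D| = √(11924324² + 4178400²) ≈ 1.2635e+07, ∠D ≈ 160.69°
|G| = 1.741e+06 / 1.2635e+07 ≈ 0.13779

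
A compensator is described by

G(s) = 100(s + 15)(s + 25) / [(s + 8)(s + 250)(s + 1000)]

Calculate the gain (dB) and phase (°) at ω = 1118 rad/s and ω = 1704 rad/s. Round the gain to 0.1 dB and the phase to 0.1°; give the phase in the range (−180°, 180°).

At s = jω = j1118:
zero (s+15): 15 + j1118 → |·| = √(15²+1118²) = √1250149 ≈ 1118.1, ∠ = arctan(1118/15) ≈ 89.23°
zero (s+25): 25 + j1118 → |·| = √(25²+1118²) = √1250549 ≈ 1118.3, ∠ = arctan(1118/25) ≈ 88.72°
pole (s+8): 8 + j1118 → |·| = √(8²+1118²) = √1249988 ≈ 1118, ∠ = arctan(1118/8) ≈ 89.59°
pole (s+250): 250 + j1118 → |·| = √(250²+1118²) = √1312424 ≈ 1145.6, ∠ = arctan(1118/250) ≈ 77.40°
pole (s+1000): 1000 + j1118 → |·| = √(1000²+1118²) = √2249924 ≈ 1500, ∠ = arctan(1118/1000) ≈ 48.19°
|G| = 100 · 1.2504e+06 / 1.9212e+09 ≈ 0.065084
Gain = 20 log₁₀(0.065084) ≈ -23.73 dB
∠G = 177.95° − 215.18° = -37.23°

At s = jω = j1704:
zero (s+15): 15 + j1704 → |·| = √(15²+1704²) = √2903841 ≈ 1704.1, ∠ = arctan(1704/15) ≈ 89.50°
zero (s+25): 25 + j1704 → |·| = √(25²+1704²) = √2904241 ≈ 1704.2, ∠ = arctan(1704/25) ≈ 89.16°
pole (s+8): 8 + j1704 → |·| = √(8²+1704²) = √2903680 ≈ 1704, ∠ = arctan(1704/8) ≈ 89.73°
pole (s+250): 250 + j1704 → |·| = √(250²+1704²) = √2966116 ≈ 1722.2, ∠ = arctan(1704/250) ≈ 81.65°
pole (s+1000): 1000 + j1704 → |·| = √(1000²+1704²) = √3903616 ≈ 1975.8, ∠ = arctan(1704/1000) ≈ 59.59°
|G| = 100 · 2.9041e+06 / 5.7982e+09 ≈ 0.050086
Gain = 20 log₁₀(0.050086) ≈ -26.01 dB
∠G = 178.66° − 230.97° = -52.31°

ω = 1118: -23.7 dB, -37.2°; ω = 1704: -26.0 dB, -52.3°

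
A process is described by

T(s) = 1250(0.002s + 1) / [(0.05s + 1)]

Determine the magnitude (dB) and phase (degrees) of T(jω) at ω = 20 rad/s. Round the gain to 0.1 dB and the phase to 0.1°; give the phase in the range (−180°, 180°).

58.9 dB, -42.7°

At ω = 20 rad/s:
zero (1 + j20·0.002) = 1 + j0.04 → |·| ≈ 1.0008, ∠ ≈ 2.29°
pole (1 + j20·0.05) = 1 + j1 → |·| ≈ 1.4142, ∠ ≈ 45.00°
|T| = 1250 · 1.0008 / (1.4142) ≈ 884.6
Gain = 20 log₁₀(884.6) ≈ 58.93 dB
∠T = (2.29°) − (45.00°) = -42.71°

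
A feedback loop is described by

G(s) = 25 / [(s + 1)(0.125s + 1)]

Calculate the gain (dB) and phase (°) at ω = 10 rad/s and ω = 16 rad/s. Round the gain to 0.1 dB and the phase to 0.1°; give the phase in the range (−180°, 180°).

ω = 10: 3.8 dB, -135.6°; ω = 16: -3.1 dB, -149.9°

At ω = 10 rad/s:
pole (1 + j10·1) = 1 + j10 → |·| ≈ 10.05, ∠ ≈ 84.29°
pole (1 + j10·0.125) = 1 + j1.25 → |·| ≈ 1.6008, ∠ ≈ 51.34°
|G| = 25 · 1 / (10.05 · 1.6008) ≈ 1.5539
Gain = 20 log₁₀(1.5539) ≈ 3.83 dB
∠G = (0°) − (84.29° + 51.34°) = -135.63°

At ω = 16 rad/s:
pole (1 + j16·1) = 1 + j16 → |·| ≈ 16.031, ∠ ≈ 86.42°
pole (1 + j16·0.125) = 1 + j2 → |·| ≈ 2.2361, ∠ ≈ 63.43°
|G| = 25 · 1 / (16.031 · 2.2361) ≈ 0.69741
Gain = 20 log₁₀(0.69741) ≈ -3.13 dB
∠G = (0°) − (86.42° + 63.43°) = -149.85°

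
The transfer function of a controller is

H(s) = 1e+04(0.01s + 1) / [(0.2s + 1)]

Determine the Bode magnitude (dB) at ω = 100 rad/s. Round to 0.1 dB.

At ω = 100 rad/s:
zero (1 + j100·0.01) = 1 + j1 → |·| ≈ 1.4142, ∠ ≈ 45.00°
pole (1 + j100·0.2) = 1 + j20 → |·| ≈ 20.025, ∠ ≈ 87.14°
|H| = 1e+04 · 1.4142 / (20.025) ≈ 706.22
Gain = 20 log₁₀(706.22) ≈ 56.98 dB

57.0 dB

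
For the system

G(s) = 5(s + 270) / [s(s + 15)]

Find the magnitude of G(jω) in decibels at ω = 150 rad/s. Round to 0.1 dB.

At s = jω = j150:
zero (s+270): 270 + j150 → |·| = √(270²+150²) = √95400 ≈ 308.87, ∠ = arctan(150/270) ≈ 29.05°
pole (s+15): 15 + j150 → |·| = √(15²+150²) = √22725 ≈ 150.75, ∠ = arctan(150/15) ≈ 84.29°
pole at origin: |s| = 150, ∠ = 90.00° (in denominator)
|G| = 5 · 308.87 / 22612 ≈ 0.068298
Gain = 20 log₁₀(0.068298) ≈ -23.31 dB

-23.3 dB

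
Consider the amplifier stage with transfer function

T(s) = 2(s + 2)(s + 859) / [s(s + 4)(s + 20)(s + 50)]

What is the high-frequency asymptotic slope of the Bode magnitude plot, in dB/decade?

-40 dB/decade

Each pole contributes −20 dB/decade at high frequency; each zero contributes +20 dB/decade.
Net: 2 zero(s) − 4 pole(s) → -40 dB/decade.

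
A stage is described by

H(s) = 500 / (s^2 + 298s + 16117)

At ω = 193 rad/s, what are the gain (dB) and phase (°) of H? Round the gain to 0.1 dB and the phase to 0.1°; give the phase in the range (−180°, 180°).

-41.8 dB, -110.2°

Substitute s = j193:
Numerator: 500 = 500 + j0
Denominator: (j193)^2 + 298(j193) + 16117 = -21132 + j57514
|N| = √(500² + 0²) ≈ 500, ∠N ≈ 0.00°
|D| = √(21132² + 57514²) ≈ 61273, ∠D ≈ 110.17°
|H| = 500 / 61273 ≈ 0.0081602
Gain = 20 log₁₀(0.0081602) ≈ -41.77 dB
∠H = 0.00° − 110.17° = -110.17°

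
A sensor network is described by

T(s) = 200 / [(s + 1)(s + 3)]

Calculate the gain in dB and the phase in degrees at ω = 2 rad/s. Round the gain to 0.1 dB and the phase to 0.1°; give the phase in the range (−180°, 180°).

27.9 dB, -97.1°

At s = jω = j2:
pole (s+1): 1 + j2 → |·| = √(1²+2²) = √5 ≈ 2.2361, ∠ = arctan(2/1) ≈ 63.43°
pole (s+3): 3 + j2 → |·| = √(3²+2²) = √13 ≈ 3.6056, ∠ = arctan(2/3) ≈ 33.69°
|T| = 200 / 8.0625 ≈ 24.806
Gain = 20 log₁₀(24.806) ≈ 27.89 dB
∠T = 0.00° − 97.12° = -97.12°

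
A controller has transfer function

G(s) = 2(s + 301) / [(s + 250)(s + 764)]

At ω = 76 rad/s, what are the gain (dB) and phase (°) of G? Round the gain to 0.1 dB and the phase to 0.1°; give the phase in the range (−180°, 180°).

At s = jω = j76:
zero (s+301): 301 + j76 → |·| = √(301²+76²) = √96377 ≈ 310.45, ∠ = arctan(76/301) ≈ 14.17°
pole (s+250): 250 + j76 → |·| = √(250²+76²) = √68276 ≈ 261.3, ∠ = arctan(76/250) ≈ 16.91°
pole (s+764): 764 + j76 → |·| = √(764²+76²) = √589472 ≈ 767.77, ∠ = arctan(76/764) ≈ 5.68°
|G| = 2 · 310.45 / 2.0062e+05 ≈ 0.0030949
Gain = 20 log₁₀(0.0030949) ≈ -50.19 dB
∠G = 14.17° − 22.59° = -8.42°

-50.2 dB, -8.4°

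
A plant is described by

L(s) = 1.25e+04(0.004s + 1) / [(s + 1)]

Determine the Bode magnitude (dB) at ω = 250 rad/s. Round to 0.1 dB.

37.0 dB

At ω = 250 rad/s:
zero (1 + j250·0.004) = 1 + j1 → |·| ≈ 1.4142, ∠ ≈ 45.00°
pole (1 + j250·1) = 1 + j250 → |·| ≈ 250, ∠ ≈ 89.77°
|L| = 1.25e+04 · 1.4142 / (250) ≈ 70.71
Gain = 20 log₁₀(70.71) ≈ 36.99 dB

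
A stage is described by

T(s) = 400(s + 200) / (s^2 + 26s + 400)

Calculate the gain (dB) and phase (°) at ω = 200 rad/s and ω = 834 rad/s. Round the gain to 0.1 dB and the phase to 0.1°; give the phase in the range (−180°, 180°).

ω = 200: 9.0 dB, -127.5°; ω = 834: -6.1 dB, -101.7°

At s = jω = j200:
zero (s+200): 200 + j200 → |·| = √(200²+200²) = √80000 ≈ 282.84, ∠ = arctan(200/200) ≈ 45.00°
quadratic: (j200)² + 26·j200 + 400 = -39600 + j5200 → |·| ≈ 39940, ∠ ≈ 172.52°
|T| = 400 · 282.84 / 39940 ≈ 2.8326
Gain = 20 log₁₀(2.8326) ≈ 9.04 dB
∠T = 45.00° − 172.52° = -127.52°

At s = jω = j834:
zero (s+200): 200 + j834 → |·| = √(200²+834²) = √735556 ≈ 857.65, ∠ = arctan(834/200) ≈ 76.51°
quadratic: (j834)² + 26·j834 + 400 = -695156 + j21684 → |·| ≈ 6.9549e+05, ∠ ≈ 178.21°
|T| = 400 · 857.65 / 6.9549e+05 ≈ 0.49326
Gain = 20 log₁₀(0.49326) ≈ -6.14 dB
∠T = 76.51° − 178.21° = -101.70°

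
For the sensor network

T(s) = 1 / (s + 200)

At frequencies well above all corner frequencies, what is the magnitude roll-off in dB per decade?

-20 dB/decade

Each pole contributes −20 dB/decade at high frequency; each zero contributes +20 dB/decade.
Net: 0 zero(s) − 1 pole(s) → -20 dB/decade.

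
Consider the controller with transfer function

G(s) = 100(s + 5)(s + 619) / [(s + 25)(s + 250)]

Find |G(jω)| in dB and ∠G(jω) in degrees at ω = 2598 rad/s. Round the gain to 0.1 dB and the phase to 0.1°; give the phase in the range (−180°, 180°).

40.2 dB, -7.5°

At s = jω = j2598:
zero (s+5): 5 + j2598 → |·| = √(5²+2598²) = √6749629 ≈ 2598, ∠ = arctan(2598/5) ≈ 89.89°
zero (s+619): 619 + j2598 → |·| = √(619²+2598²) = √7132765 ≈ 2670.7, ∠ = arctan(2598/619) ≈ 76.60°
pole (s+25): 25 + j2598 → |·| = √(25²+2598²) = √6750229 ≈ 2598.1, ∠ = arctan(2598/25) ≈ 89.45°
pole (s+250): 250 + j2598 → |·| = √(250²+2598²) = √6812104 ≈ 2610, ∠ = arctan(2598/250) ≈ 84.50°
|G| = 100 · 6.9385e+06 / 6.781e+06 ≈ 102.32
Gain = 20 log₁₀(102.32) ≈ 40.20 dB
∠G = 166.49° − 173.95° = -7.46°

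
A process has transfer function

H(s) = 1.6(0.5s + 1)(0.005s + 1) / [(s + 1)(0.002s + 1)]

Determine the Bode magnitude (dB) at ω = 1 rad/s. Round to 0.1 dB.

2.0 dB

At ω = 1 rad/s:
zero (1 + j1·0.5) = 1 + j0.5 → |·| ≈ 1.118, ∠ ≈ 26.57°
zero (1 + j1·0.005) = 1 + j0.005 → |·| ≈ 1, ∠ ≈ 0.29°
pole (1 + j1·1) = 1 + j1 → |·| ≈ 1.4142, ∠ ≈ 45.00°
pole (1 + j1·0.002) = 1 + j0.002 → |·| ≈ 1, ∠ ≈ 0.11°
|H| = 1.6 · 1.118 · 1 / (1.4142 · 1) ≈ 1.2649
Gain = 20 log₁₀(1.2649) ≈ 2.04 dB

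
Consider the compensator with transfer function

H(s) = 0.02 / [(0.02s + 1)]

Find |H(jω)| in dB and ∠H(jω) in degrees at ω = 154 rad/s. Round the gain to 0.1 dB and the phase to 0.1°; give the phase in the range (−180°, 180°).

-44.2 dB, -72.0°

At ω = 154 rad/s:
pole (1 + j154·0.02) = 1 + j3.08 → |·| ≈ 3.2383, ∠ ≈ 72.01°
|H| = 0.02 · 1 / (3.2383) ≈ 0.0061761
Gain = 20 log₁₀(0.0061761) ≈ -44.19 dB
∠H = (0°) − (72.01°) = -72.01°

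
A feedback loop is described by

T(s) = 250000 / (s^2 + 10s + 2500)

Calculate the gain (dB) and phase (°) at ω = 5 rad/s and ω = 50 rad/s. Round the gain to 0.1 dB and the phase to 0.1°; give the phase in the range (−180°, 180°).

ω = 5: 40.1 dB, -1.2°; ω = 50: 54.0 dB, -90.0°

At s = jω = j5:
quadratic: (j5)² + 10·j5 + 2500 = 2475 + j50 → |·| ≈ 2475.5, ∠ ≈ 1.16°
|T| = 250000 / 2475.5 ≈ 100.99
Gain = 20 log₁₀(100.99) ≈ 40.09 dB
∠T = 0.00° − 1.16° = -1.16°

At s = jω = j50:
quadratic: (j50)² + 10·j50 + 2500 = 0 + j500 → |·| ≈ 500, ∠ ≈ 90.00°
|T| = 250000 / 500 ≈ 500
Gain = 20 log₁₀(500) ≈ 53.98 dB
∠T = 0.00° − 90.00° = -90.00°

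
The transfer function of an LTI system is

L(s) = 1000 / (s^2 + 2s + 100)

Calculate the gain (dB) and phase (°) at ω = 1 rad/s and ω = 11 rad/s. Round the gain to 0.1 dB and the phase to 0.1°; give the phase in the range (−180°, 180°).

ω = 1: 20.1 dB, -1.2°; ω = 11: 30.3 dB, -133.7°

At s = jω = j1:
quadratic: (j1)² + 2·j1 + 100 = 99 + j2 → |·| ≈ 99.02, ∠ ≈ 1.16°
|L| = 1000 / 99.02 ≈ 10.099
Gain = 20 log₁₀(10.099) ≈ 20.09 dB
∠L = 0.00° − 1.16° = -1.16°

At s = jω = j11:
quadratic: (j11)² + 2·j11 + 100 = -21 + j22 → |·| ≈ 30.414, ∠ ≈ 133.67°
|L| = 1000 / 30.414 ≈ 32.88
Gain = 20 log₁₀(32.88) ≈ 30.34 dB
∠L = 0.00° − 133.67° = -133.67°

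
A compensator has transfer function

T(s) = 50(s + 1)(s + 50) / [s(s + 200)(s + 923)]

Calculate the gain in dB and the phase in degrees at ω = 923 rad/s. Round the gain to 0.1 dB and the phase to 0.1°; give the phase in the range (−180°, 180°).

-28.5 dB, -35.9°

At s = jω = j923:
zero (s+1): 1 + j923 → |·| = √(1²+923²) = √851930 ≈ 923, ∠ = arctan(923/1) ≈ 89.94°
zero (s+50): 50 + j923 → |·| = √(50²+923²) = √854429 ≈ 924.35, ∠ = arctan(923/50) ≈ 86.90°
pole (s+200): 200 + j923 → |·| = √(200²+923²) = √891929 ≈ 944.42, ∠ = arctan(923/200) ≈ 77.77°
pole (s+923): 923 + j923 → |·| = √(923²+923²) = √1703858 ≈ 1305.3, ∠ = arctan(923/923) ≈ 45.00°
pole at origin: |s| = 923, ∠ = 90.00° (in denominator)
|T| = 50 · 8.5318e+05 / 1.1378e+09 ≈ 0.037493
Gain = 20 log₁₀(0.037493) ≈ -28.52 dB
∠T = 176.84° − 212.77° = -35.93°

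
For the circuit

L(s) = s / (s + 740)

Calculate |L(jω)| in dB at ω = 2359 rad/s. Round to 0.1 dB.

-0.4 dB

At s = jω = j2359:
zero at origin: s = j2359 → |·| = 2359, ∠ = 90.00°
pole (s+740): 740 + j2359 → |·| = √(740²+2359²) = √6112481 ≈ 2472.3, ∠ = arctan(2359/740) ≈ 72.58°
|L| = 1 · 2359 / 2472.3 ≈ 0.95417
Gain = 20 log₁₀(0.95417) ≈ -0.41 dB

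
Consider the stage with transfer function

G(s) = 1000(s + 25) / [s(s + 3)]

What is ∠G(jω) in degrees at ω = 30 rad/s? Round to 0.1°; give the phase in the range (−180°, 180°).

-124.1°

At s = jω = j30:
zero (s+25): 25 + j30 → |·| = √(25²+30²) = √1525 ≈ 39.051, ∠ = arctan(30/25) ≈ 50.19°
pole (s+3): 3 + j30 → |·| = √(3²+30²) = √909 ≈ 30.15, ∠ = arctan(30/3) ≈ 84.29°
pole at origin: |s| = 30, ∠ = 90.00° (in denominator)
∠G = 50.19° − 174.29° = -124.10°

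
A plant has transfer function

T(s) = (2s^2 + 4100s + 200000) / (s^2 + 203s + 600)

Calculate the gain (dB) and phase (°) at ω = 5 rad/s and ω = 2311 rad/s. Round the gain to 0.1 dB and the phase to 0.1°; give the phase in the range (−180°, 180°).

ω = 5: 44.7 dB, -54.6°; ω = 2311: 8.4 dB, -37.1°

Substitute s = j5:
Numerator: 2(j5)^2 + 4100(j5) + 200000 = 199950 + j20500
Denominator: (j5)^2 + 203(j5) + 600 = 575 + j1015
|N| = √(199950² + 20500²) ≈ 2.01e+05, ∠N ≈ 5.85°
|D| = √(575² + 1015²) ≈ 1166.6, ∠D ≈ 60.47°
|T| = 2.01e+05 / 1166.6 ≈ 172.3
Gain = 20 log₁₀(172.3) ≈ 44.73 dB
∠T = 5.85° − 60.47° = -54.62°

Substitute s = j2311:
Numerator: 2(j2311)^2 + 4100(j2311) + 200000 = -10481442 + j9475100
Denominator: (j2311)^2 + 203(j2311) + 600 = -5340121 + j469133
|N| = √(10481442² + 9475100²) ≈ 1.4129e+07, ∠N ≈ 137.89°
|D| = √(5340121² + 469133²) ≈ 5.3607e+06, ∠D ≈ 174.98°
|T| = 1.4129e+07 / 5.3607e+06 ≈ 2.6357
Gain = 20 log₁₀(2.6357) ≈ 8.42 dB
∠T = 137.89° − 174.98° = -37.09°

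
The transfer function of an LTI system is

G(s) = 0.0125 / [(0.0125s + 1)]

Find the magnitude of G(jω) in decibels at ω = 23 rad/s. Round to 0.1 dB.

-38.4 dB

At ω = 23 rad/s:
pole (1 + j23·0.0125) = 1 + j0.2875 → |·| ≈ 1.0405, ∠ ≈ 16.04°
|G| = 0.0125 · 1 / (1.0405) ≈ 0.012013
Gain = 20 log₁₀(0.012013) ≈ -38.41 dB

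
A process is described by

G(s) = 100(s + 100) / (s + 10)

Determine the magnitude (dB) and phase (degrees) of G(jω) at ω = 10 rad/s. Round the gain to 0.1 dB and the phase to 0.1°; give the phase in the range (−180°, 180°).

At s = jω = j10:
zero (s+100): 100 + j10 → |·| = √(100²+10²) = √10100 ≈ 100.5, ∠ = arctan(10/100) ≈ 5.71°
pole (s+10): 10 + j10 → |·| = √(10²+10²) = √200 ≈ 14.142, ∠ = arctan(10/10) ≈ 45.00°
|G| = 100 · 100.5 / 14.142 ≈ 710.65
Gain = 20 log₁₀(710.65) ≈ 57.03 dB
∠G = 5.71° − 45.00° = -39.29°

57.0 dB, -39.3°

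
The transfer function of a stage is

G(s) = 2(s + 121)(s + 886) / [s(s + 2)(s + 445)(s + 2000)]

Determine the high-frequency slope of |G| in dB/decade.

Each pole contributes −20 dB/decade at high frequency; each zero contributes +20 dB/decade.
Net: 2 zero(s) − 4 pole(s) → -40 dB/decade.

-40 dB/decade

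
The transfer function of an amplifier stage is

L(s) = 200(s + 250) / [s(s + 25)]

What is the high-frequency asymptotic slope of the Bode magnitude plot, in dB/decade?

Each pole contributes −20 dB/decade at high frequency; each zero contributes +20 dB/decade.
Net: 1 zero(s) − 2 pole(s) → -20 dB/decade.

-20 dB/decade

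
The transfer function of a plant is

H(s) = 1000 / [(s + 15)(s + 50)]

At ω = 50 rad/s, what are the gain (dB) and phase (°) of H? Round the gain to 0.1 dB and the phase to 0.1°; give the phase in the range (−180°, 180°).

At s = jω = j50:
pole (s+15): 15 + j50 → |·| = √(15²+50²) = √2725 ≈ 52.202, ∠ = arctan(50/15) ≈ 73.30°
pole (s+50): 50 + j50 → |·| = √(50²+50²) = √5000 ≈ 70.711, ∠ = arctan(50/50) ≈ 45.00°
|H| = 1000 / 3691.3 ≈ 0.27091
Gain = 20 log₁₀(0.27091) ≈ -11.34 dB
∠H = 0.00° − 118.30° = -118.30°

-11.3 dB, -118.3°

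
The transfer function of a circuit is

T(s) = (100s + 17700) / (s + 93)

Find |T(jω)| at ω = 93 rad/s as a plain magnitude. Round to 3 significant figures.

Substitute s = j93:
Numerator: 100(j93) + 17700 = 17700 + j9300
Denominator: (j93) + 93 = 93 + j93
|N| = √(17700² + 9300²) ≈ 19994, ∠N ≈ 27.72°
|D| = √(93² + 93²) ≈ 131.52, ∠D ≈ 45.00°
|T| = 19994 / 131.52 ≈ 152.02

152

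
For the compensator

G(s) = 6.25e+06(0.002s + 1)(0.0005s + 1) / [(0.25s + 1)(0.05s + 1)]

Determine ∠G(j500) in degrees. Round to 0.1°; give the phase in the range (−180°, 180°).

At ω = 500 rad/s:
zero (1 + j500·0.002) = 1 + j1 → |·| ≈ 1.4142, ∠ ≈ 45.00°
zero (1 + j500·0.0005) = 1 + j0.25 → |·| ≈ 1.0308, ∠ ≈ 14.04°
pole (1 + j500·0.25) = 1 + j125 → |·| ≈ 125, ∠ ≈ 89.54°
pole (1 + j500·0.05) = 1 + j25 → |·| ≈ 25.02, ∠ ≈ 87.71°
∠G = (45.00° + 14.04°) − (89.54° + 87.71°) = -118.21°

-118.2°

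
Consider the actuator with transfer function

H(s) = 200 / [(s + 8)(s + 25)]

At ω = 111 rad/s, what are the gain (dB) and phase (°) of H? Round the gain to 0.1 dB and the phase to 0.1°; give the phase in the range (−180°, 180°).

At s = jω = j111:
pole (s+8): 8 + j111 → |·| = √(8²+111²) = √12385 ≈ 111.29, ∠ = arctan(111/8) ≈ 85.88°
pole (s+25): 25 + j111 → |·| = √(25²+111²) = √12946 ≈ 113.78, ∠ = arctan(111/25) ≈ 77.31°
|H| = 200 / 12663 ≈ 0.015794
Gain = 20 log₁₀(0.015794) ≈ -36.03 dB
∠H = 0.00° − 163.19° = -163.19°

-36.0 dB, -163.2°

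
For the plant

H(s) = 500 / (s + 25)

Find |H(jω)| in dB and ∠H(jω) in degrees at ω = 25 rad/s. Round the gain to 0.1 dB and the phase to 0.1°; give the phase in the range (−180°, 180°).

Substitute s = j25:
Numerator: 500 = 500 + j0
Denominator: (j25) + 25 = 25 + j25
|N| = √(500² + 0²) ≈ 500, ∠N ≈ 0.00°
|D| = √(25² + 25²) ≈ 35.355, ∠D ≈ 45.00°
|H| = 500 / 35.355 ≈ 14.142
Gain = 20 log₁₀(14.142) ≈ 23.01 dB
∠H = 0.00° − 45.00° = -45.00°

23.0 dB, -45.0°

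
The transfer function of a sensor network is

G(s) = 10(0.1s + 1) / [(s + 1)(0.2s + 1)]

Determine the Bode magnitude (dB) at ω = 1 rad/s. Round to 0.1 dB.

16.9 dB

At ω = 1 rad/s:
zero (1 + j1·0.1) = 1 + j0.1 → |·| ≈ 1.005, ∠ ≈ 5.71°
pole (1 + j1·1) = 1 + j1 → |·| ≈ 1.4142, ∠ ≈ 45.00°
pole (1 + j1·0.2) = 1 + j0.2 → |·| ≈ 1.0198, ∠ ≈ 11.31°
|G| = 10 · 1.005 / (1.4142 · 1.0198) ≈ 6.9685
Gain = 20 log₁₀(6.9685) ≈ 16.86 dB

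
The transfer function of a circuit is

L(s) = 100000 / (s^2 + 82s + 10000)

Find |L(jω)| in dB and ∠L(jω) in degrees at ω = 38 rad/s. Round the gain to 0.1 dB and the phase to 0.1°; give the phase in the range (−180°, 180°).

20.8 dB, -20.0°

At s = jω = j38:
quadratic: (j38)² + 82·j38 + 10000 = 8556 + j3116 → |·| ≈ 9105.7, ∠ ≈ 20.01°
|L| = 100000 / 9105.7 ≈ 10.982
Gain = 20 log₁₀(10.982) ≈ 20.81 dB
∠L = 0.00° − 20.01° = -20.01°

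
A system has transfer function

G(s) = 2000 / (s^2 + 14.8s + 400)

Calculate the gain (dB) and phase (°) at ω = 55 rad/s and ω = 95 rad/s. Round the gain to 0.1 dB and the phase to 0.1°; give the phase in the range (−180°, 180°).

ω = 55: -2.8 dB, -162.8°; ω = 95: -12.8 dB, -170.7°

At s = jω = j55:
quadratic: (j55)² + 14.8·j55 + 400 = -2625 + j814 → |·| ≈ 2748.3, ∠ ≈ 162.77°
|G| = 2000 / 2748.3 ≈ 0.72772
Gain = 20 log₁₀(0.72772) ≈ -2.76 dB
∠G = 0.00° − 162.77° = -162.77°

At s = jω = j95:
quadratic: (j95)² + 14.8·j95 + 400 = -8625 + j1406 → |·| ≈ 8738.8, ∠ ≈ 170.74°
|G| = 2000 / 8738.8 ≈ 0.22886
Gain = 20 log₁₀(0.22886) ≈ -12.81 dB
∠G = 0.00° − 170.74° = -170.74°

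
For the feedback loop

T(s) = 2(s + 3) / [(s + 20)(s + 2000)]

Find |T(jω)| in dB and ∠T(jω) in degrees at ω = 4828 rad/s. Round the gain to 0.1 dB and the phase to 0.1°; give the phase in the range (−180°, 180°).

At s = jω = j4828:
zero (s+3): 3 + j4828 → |·| = √(3²+4828²) = √23309593 ≈ 4828, ∠ = arctan(4828/3) ≈ 89.96°
pole (s+20): 20 + j4828 → |·| = √(20²+4828²) = √23309984 ≈ 4828, ∠ = arctan(4828/20) ≈ 89.76°
pole (s+2000): 2000 + j4828 → |·| = √(2000²+4828²) = √27309584 ≈ 5225.9, ∠ = arctan(4828/2000) ≈ 67.50°
|T| = 2 · 4828 / 2.5231e+07 ≈ 0.0003827
Gain = 20 log₁₀(0.0003827) ≈ -68.34 dB
∠T = 89.96° − 157.26° = -67.30°

-68.3 dB, -67.3°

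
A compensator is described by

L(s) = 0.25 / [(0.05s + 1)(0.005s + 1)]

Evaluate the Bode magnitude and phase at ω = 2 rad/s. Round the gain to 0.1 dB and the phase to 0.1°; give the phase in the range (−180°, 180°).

-12.1 dB, -6.3°

At ω = 2 rad/s:
pole (1 + j2·0.05) = 1 + j0.1 → |·| ≈ 1.005, ∠ ≈ 5.71°
pole (1 + j2·0.005) = 1 + j0.01 → |·| ≈ 1, ∠ ≈ 0.57°
|L| = 0.25 · 1 / (1.005 · 1) ≈ 0.24876
Gain = 20 log₁₀(0.24876) ≈ -12.08 dB
∠L = (0°) − (5.71° + 0.57°) = -6.28°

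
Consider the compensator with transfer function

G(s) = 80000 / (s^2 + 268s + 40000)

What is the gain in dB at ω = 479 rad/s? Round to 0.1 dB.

At s = jω = j479:
quadratic: (j479)² + 268·j479 + 40000 = -189441 + j128372 → |·| ≈ 2.2884e+05, ∠ ≈ 145.88°
|G| = 80000 / 2.2884e+05 ≈ 0.34959
Gain = 20 log₁₀(0.34959) ≈ -9.13 dB

-9.1 dB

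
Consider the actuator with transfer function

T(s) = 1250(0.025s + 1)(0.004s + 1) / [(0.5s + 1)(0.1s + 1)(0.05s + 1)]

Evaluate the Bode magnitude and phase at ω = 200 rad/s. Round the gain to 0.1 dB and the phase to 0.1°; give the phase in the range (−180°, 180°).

At ω = 200 rad/s:
zero (1 + j200·0.025) = 1 + j5 → |·| ≈ 5.099, ∠ ≈ 78.69°
zero (1 + j200·0.004) = 1 + j0.8 → |·| ≈ 1.2806, ∠ ≈ 38.66°
pole (1 + j200·0.5) = 1 + j100 → |·| ≈ 100, ∠ ≈ 89.43°
pole (1 + j200·0.1) = 1 + j20 → |·| ≈ 20.025, ∠ ≈ 87.14°
pole (1 + j200·0.05) = 1 + j10 → |·| ≈ 10.05, ∠ ≈ 84.29°
|T| = 1250 · 5.099 · 1.2806 / (100 · 20.025 · 10.05) ≈ 0.40557
Gain = 20 log₁₀(0.40557) ≈ -7.84 dB
∠T = (78.69° + 38.66°) − (89.43° + 87.14° + 84.29°) = -143.51°

-7.8 dB, -143.5°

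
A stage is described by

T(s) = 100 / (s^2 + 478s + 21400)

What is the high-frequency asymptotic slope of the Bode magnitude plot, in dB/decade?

Each pole contributes −20 dB/decade at high frequency; each zero contributes +20 dB/decade.
Net: 0 zero(s) − 2 pole(s) → -40 dB/decade.

-40 dB/decade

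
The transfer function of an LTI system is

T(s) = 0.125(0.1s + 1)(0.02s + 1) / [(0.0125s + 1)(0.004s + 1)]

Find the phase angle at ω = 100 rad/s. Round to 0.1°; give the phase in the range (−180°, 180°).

74.6°

At ω = 100 rad/s:
zero (1 + j100·0.1) = 1 + j10 → |·| ≈ 10.05, ∠ ≈ 84.29°
zero (1 + j100·0.02) = 1 + j2 → |·| ≈ 2.2361, ∠ ≈ 63.43°
pole (1 + j100·0.0125) = 1 + j1.25 → |·| ≈ 1.6008, ∠ ≈ 51.34°
pole (1 + j100·0.004) = 1 + j0.4 → |·| ≈ 1.077, ∠ ≈ 21.80°
∠T = (84.29° + 63.43°) − (51.34° + 21.80°) = 74.58°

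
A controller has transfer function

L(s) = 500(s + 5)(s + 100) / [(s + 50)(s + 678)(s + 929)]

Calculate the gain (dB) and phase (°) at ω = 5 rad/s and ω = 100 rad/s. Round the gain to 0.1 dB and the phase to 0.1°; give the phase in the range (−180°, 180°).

At s = jω = j5:
zero (s+5): 5 + j5 → |·| = √(5²+5²) = √50 ≈ 7.0711, ∠ = arctan(5/5) ≈ 45.00°
zero (s+100): 100 + j5 → |·| = √(100²+5²) = √10025 ≈ 100.12, ∠ = arctan(5/100) ≈ 2.86°
pole (s+50): 50 + j5 → |·| = √(50²+5²) = √2525 ≈ 50.249, ∠ = arctan(5/50) ≈ 5.71°
pole (s+678): 678 + j5 → |·| = √(678²+5²) = √459709 ≈ 678.02, ∠ = arctan(5/678) ≈ 0.42°
pole (s+929): 929 + j5 → |·| = √(929²+5²) = √863066 ≈ 929.01, ∠ = arctan(5/929) ≈ 0.31°
|L| = 500 · 707.96 / 3.1651e+07 ≈ 0.011184
Gain = 20 log₁₀(0.011184) ≈ -39.03 dB
∠L = 47.86° − 6.44° = 41.42°

At s = jω = j100:
zero (s+5): 5 + j100 → |·| = √(5²+100²) = √10025 ≈ 100.12, ∠ = arctan(100/5) ≈ 87.14°
zero (s+100): 100 + j100 → |·| = √(100²+100²) = √20000 ≈ 141.42, ∠ = arctan(100/100) ≈ 45.00°
pole (s+50): 50 + j100 → |·| = √(50²+100²) = √12500 ≈ 111.8, ∠ = arctan(100/50) ≈ 63.43°
pole (s+678): 678 + j100 → |·| = √(678²+100²) = √469684 ≈ 685.33, ∠ = arctan(100/678) ≈ 8.39°
pole (s+929): 929 + j100 → |·| = √(929²+100²) = √873041 ≈ 934.37, ∠ = arctan(100/929) ≈ 6.14°
|L| = 500 · 14159 / 7.1591e+07 ≈ 0.098888
Gain = 20 log₁₀(0.098888) ≈ -20.10 dB
∠L = 132.14° − 77.96° = 54.18°

ω = 5: -39.0 dB, 41.4°; ω = 100: -20.1 dB, 54.2°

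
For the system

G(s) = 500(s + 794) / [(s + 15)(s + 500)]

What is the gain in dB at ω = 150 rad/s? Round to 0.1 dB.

14.2 dB

At s = jω = j150:
zero (s+794): 794 + j150 → |·| = √(794²+150²) = √652936 ≈ 808.04, ∠ = arctan(150/794) ≈ 10.70°
pole (s+15): 15 + j150 → |·| = √(15²+150²) = √22725 ≈ 150.75, ∠ = arctan(150/15) ≈ 84.29°
pole (s+500): 500 + j150 → |·| = √(500²+150²) = √272500 ≈ 522.02, ∠ = arctan(150/500) ≈ 16.70°
|G| = 500 · 808.04 / 78695 ≈ 5.134
Gain = 20 log₁₀(5.134) ≈ 14.21 dB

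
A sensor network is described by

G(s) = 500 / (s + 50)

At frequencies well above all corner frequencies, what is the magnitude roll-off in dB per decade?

Each pole contributes −20 dB/decade at high frequency; each zero contributes +20 dB/decade.
Net: 0 zero(s) − 1 pole(s) → -20 dB/decade.

-20 dB/decade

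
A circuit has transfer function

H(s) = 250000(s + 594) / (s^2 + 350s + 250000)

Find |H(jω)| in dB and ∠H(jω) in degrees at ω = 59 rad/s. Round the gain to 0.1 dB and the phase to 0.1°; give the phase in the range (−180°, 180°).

At s = jω = j59:
zero (s+594): 594 + j59 → |·| = √(594²+59²) = √356317 ≈ 596.92, ∠ = arctan(59/594) ≈ 5.67°
quadratic: (j59)² + 350·j59 + 250000 = 246519 + j20650 → |·| ≈ 2.4738e+05, ∠ ≈ 4.79°
|H| = 250000 · 596.92 / 2.4738e+05 ≈ 603.24
Gain = 20 log₁₀(603.24) ≈ 55.61 dB
∠H = 5.67° − 4.79° = 0.88°

55.6 dB, 0.9°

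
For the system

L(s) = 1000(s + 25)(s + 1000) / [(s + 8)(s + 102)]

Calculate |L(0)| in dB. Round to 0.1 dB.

L(0) = 1000·25·1000 / (8·102) ≈ 30637
20 log₁₀(30637) ≈ 89.72 dB

89.7 dB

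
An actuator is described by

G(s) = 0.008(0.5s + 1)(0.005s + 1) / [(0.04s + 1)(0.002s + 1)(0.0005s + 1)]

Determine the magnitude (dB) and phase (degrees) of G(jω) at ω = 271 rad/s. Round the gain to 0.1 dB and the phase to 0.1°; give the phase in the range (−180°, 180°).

-16.7 dB, 22.2°

At ω = 271 rad/s:
zero (1 + j271·0.5) = 1 + j135.5 → |·| ≈ 135.5, ∠ ≈ 89.58°
zero (1 + j271·0.005) = 1 + j1.355 → |·| ≈ 1.6841, ∠ ≈ 53.57°
pole (1 + j271·0.04) = 1 + j10.84 → |·| ≈ 10.886, ∠ ≈ 84.73°
pole (1 + j271·0.002) = 1 + j0.542 → |·| ≈ 1.1374, ∠ ≈ 28.46°
pole (1 + j271·0.0005) = 1 + j0.1355 → |·| ≈ 1.0091, ∠ ≈ 7.72°
|G| = 0.008 · 135.5 · 1.6841 / (10.886 · 1.1374 · 1.0091) ≈ 0.14611
Gain = 20 log₁₀(0.14611) ≈ -16.71 dB
∠G = (89.58° + 53.57°) − (84.73° + 28.46° + 7.72°) = 22.24°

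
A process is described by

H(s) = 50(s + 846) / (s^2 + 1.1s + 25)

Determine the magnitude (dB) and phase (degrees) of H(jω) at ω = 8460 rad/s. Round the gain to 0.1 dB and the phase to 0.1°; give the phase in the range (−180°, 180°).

-44.5 dB, -95.7°

At s = jω = j8460:
zero (s+846): 846 + j8460 → |·| = √(846²+8460²) = √72287316 ≈ 8502.2, ∠ = arctan(8460/846) ≈ 84.29°
quadratic: (j8460)² + 1.1·j8460 + 25 = -71571575 + j9306 → |·| ≈ 7.1572e+07, ∠ ≈ 179.99°
|H| = 50 · 8502.2 / 7.1572e+07 ≈ 0.0059396
Gain = 20 log₁₀(0.0059396) ≈ -44.52 dB
∠H = 84.29° − 179.99° = -95.70°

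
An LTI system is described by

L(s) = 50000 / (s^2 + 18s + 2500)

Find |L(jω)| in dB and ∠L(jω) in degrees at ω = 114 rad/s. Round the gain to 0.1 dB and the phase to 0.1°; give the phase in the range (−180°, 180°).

At s = jω = j114:
quadratic: (j114)² + 18·j114 + 2500 = -10496 + j2052 → |·| ≈ 10695, ∠ ≈ 168.94°
|L| = 50000 / 10695 ≈ 4.6751
Gain = 20 log₁₀(4.6751) ≈ 13.40 dB
∠L = 0.00° − 168.94° = -168.94°

13.4 dB, -168.9°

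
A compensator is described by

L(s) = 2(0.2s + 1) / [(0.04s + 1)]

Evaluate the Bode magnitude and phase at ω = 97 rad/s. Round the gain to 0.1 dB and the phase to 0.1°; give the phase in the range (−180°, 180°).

At ω = 97 rad/s:
zero (1 + j97·0.2) = 1 + j19.4 → |·| ≈ 19.426, ∠ ≈ 87.05°
pole (1 + j97·0.04) = 1 + j3.88 → |·| ≈ 4.0068, ∠ ≈ 75.55°
|L| = 2 · 19.426 / (4.0068) ≈ 9.6965
Gain = 20 log₁₀(9.6965) ≈ 19.73 dB
∠L = (87.05°) − (75.55°) = 11.50°

19.7 dB, 11.5°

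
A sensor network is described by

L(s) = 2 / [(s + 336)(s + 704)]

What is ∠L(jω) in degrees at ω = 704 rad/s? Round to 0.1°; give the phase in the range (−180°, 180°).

-109.5°

At s = jω = j704:
pole (s+336): 336 + j704 → |·| = √(336²+704²) = √608512 ≈ 780.07, ∠ = arctan(704/336) ≈ 64.49°
pole (s+704): 704 + j704 → |·| = √(704²+704²) = √991232 ≈ 995.61, ∠ = arctan(704/704) ≈ 45.00°
∠L = 0.00° − 109.49° = -109.49°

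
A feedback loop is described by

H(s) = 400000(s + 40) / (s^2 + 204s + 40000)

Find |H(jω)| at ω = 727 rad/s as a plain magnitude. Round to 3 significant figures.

At s = jω = j727:
zero (s+40): 40 + j727 → |·| = √(40²+727²) = √530129 ≈ 728.1, ∠ = arctan(727/40) ≈ 86.85°
quadratic: (j727)² + 204·j727 + 40000 = -488529 + j148308 → |·| ≈ 5.1054e+05, ∠ ≈ 163.11°
|H| = 400000 · 728.1 / 5.1054e+05 ≈ 570.45

570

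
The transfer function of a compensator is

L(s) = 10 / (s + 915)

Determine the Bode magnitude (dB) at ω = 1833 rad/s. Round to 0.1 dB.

-46.2 dB

At s = jω = j1833:
pole (s+915): 915 + j1833 → |·| = √(915²+1833²) = √4197114 ≈ 2048.7, ∠ = arctan(1833/915) ≈ 63.47°
|L| = 10 / 2048.7 ≈ 0.0048811
Gain = 20 log₁₀(0.0048811) ≈ -46.23 dB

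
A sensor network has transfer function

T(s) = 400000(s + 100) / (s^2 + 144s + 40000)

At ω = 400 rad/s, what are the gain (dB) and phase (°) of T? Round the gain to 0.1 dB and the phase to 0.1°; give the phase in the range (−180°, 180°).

61.9 dB, -78.4°

At s = jω = j400:
zero (s+100): 100 + j400 → |·| = √(100²+400²) = √170000 ≈ 412.31, ∠ = arctan(400/100) ≈ 75.96°
quadratic: (j400)² + 144·j400 + 40000 = -120000 + j57600 → |·| ≈ 1.3311e+05, ∠ ≈ 154.36°
|T| = 400000 · 412.31 / 1.3311e+05 ≈ 1239
Gain = 20 log₁₀(1239) ≈ 61.86 dB
∠T = 75.96° − 154.36° = -78.40°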